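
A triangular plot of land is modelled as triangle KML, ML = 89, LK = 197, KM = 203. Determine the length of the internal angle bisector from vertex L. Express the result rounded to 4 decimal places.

By the law of cosines, cos L = (ML² + LK² − KM²) / (2·ML·LK) ≈ 0.15745, so ∠L ≈ 80.94°.
The bisector from L has length 2·ML·LK·cos(∠L/2)/(ML+LK) ≈ 93.273.

93.2729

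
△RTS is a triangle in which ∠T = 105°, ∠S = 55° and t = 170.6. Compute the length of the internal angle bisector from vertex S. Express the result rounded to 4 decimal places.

The third angle is ∠R = 180° − ∠T − ∠S = 20.00°.
Law of sines: r = t·sin R/sin T ≈ 60.407.
Law of sines: s = t·sin S/sin T ≈ 144.68.
The bisector from S has length 2·r·t·cos(∠S/2)/(r+t) ≈ 79.141.

t_S ≈ 79.1407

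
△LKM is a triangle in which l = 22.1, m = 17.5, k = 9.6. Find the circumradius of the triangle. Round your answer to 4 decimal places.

11.4691

By the law of cosines, cos L = (k² + m² − l²) / (2·k·m) ≈ -0.26786, so ∠L ≈ 105.54°.
Circumradius = l/(2 sin L) ≈ 11.469.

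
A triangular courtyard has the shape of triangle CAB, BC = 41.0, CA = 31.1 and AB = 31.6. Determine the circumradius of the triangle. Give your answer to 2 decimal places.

By the law of cosines, cos C = (BC² + CA² − AB²) / (2·BC·CA) ≈ 0.64687, so ∠C ≈ 49.69°.
Circumradius = AB/(2 sin C) ≈ 20.719.

R ≈ 20.72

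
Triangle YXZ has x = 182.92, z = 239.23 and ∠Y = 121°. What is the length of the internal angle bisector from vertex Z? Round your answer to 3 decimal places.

t_Z ≈ 233.906

By the law of cosines, y² = x² + z² − 2·x·z·cos Y = 1.3577e+05, so y ≈ 368.47.
Law of cosines again: cos Z = (y² + x² − z²)/(2·y·x) ≈ 0.83083, so ∠Z ≈ 33.82°.
The bisector from Z has length 2·y·x·cos(∠Z/2)/(y+x) ≈ 233.91.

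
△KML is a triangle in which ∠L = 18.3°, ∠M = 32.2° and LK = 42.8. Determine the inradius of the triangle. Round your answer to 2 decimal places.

r ≈ 6.41

The third angle is ∠K = 180° − ∠M − ∠L = 129.50°.
Law of sines: ML = LK·sin K/sin M ≈ 61.976.
Law of sines: KM = LK·sin L/sin M ≈ 25.22.
Area = ½·LK·ML·sin L ≈ 416.44.
Semiperimeter s = (61.976+42.8+25.22)/2 = 64.998.
Inradius = area/s = 416.44/64.998 ≈ 6.4071.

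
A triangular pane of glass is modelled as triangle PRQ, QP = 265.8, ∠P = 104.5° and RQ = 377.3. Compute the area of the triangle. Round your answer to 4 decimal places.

Law of sines: sin R = QP·sin P/RQ ≈ 0.68204.
Since RQ ≥ QP, only the acute value applies: ∠R ≈ 43.00°.
Then ∠Q = 180° − ∠P − ∠R ≈ 32.50°.
Law of sines gives PR = RQ·sin Q/sin P ≈ 209.37.
Area = ½·RQ·QP·sin Q ≈ 26940.

area ≈ 26939.5052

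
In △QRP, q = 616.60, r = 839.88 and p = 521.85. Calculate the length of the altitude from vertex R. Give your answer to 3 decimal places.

h_R ≈ 381.822

Semiperimeter s = (616.6 + 839.88 + 521.85)/2 = 989.16.
Heron's formula: area = √(989.16·372.56·149.28·467.31) ≈ 1.6034e+05.
The altitude from R has length 2·area/r ≈ 381.82.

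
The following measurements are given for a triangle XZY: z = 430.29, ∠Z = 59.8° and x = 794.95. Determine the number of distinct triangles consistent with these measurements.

x·sin Z = 794.95·sin(59.8°) ≈ 687.1.
Since z = 430.29 < 687.1 = x sin Z, no triangle exists.

0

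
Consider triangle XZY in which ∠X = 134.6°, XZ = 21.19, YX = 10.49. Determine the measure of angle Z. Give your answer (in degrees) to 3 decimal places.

By the law of cosines, ZY² = YX² + XZ² − 2·YX·XZ·cos X = 871.21, so ZY ≈ 29.516.
Law of cosines again: cos Z = (XZ² + ZY² − YX²)/(2·XZ·ZY) ≈ 0.96745, so ∠Z ≈ 14.66°.

14.658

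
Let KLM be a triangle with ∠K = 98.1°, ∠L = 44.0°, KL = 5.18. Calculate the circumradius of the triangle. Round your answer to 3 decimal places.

The third angle is ∠M = 180° − ∠K − ∠L = 37.90°.
Law of sines: LM = KL·sin K/sin M ≈ 8.3484.
Law of sines: MK = KL·sin L/sin M ≈ 5.8578.
Circumradius = KL/(2 sin M) ≈ 4.2163.

R ≈ 4.216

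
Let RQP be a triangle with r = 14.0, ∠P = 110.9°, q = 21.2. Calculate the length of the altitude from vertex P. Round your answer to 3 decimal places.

By the law of cosines, p² = r² + q² − 2·r·q·cos P = 857.2, so p ≈ 29.278.
Area = ½·r·q·sin P ≈ 138.64.
The altitude from P has length 2·area/p ≈ 9.4703.

h_P ≈ 9.470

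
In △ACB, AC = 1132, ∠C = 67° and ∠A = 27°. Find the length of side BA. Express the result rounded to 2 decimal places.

The third angle is ∠B = 180° − ∠A − ∠C = 86.00°.
Law of sines: BA = AC·sin C/sin B ≈ 1044.6.

1044.56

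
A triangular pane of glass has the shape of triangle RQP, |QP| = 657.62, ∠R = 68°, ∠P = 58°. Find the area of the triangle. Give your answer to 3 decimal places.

160004.537

The third angle is ∠Q = 180° − ∠P − ∠R = 54.00°.
Law of sines: |PR| = |QP|·sin Q/sin R ≈ 573.81.
Law of sines: |RQ| = |QP|·sin P/sin R ≈ 601.49.
Area = ½·|QP|·|PR|·sin P ≈ 1.6e+05.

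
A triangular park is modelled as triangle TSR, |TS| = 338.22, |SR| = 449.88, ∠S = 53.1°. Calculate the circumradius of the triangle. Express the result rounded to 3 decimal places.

228.935

By the law of cosines, |RT|² = |TS|² + |SR|² − 2·|TS|·|SR|·cos S = 1.3407e+05, so |RT| ≈ 366.15.
Area = ½·|TS|·|SR|·sin S ≈ 60839.
Circumradius = |RT|/(2 sin S) ≈ 228.93.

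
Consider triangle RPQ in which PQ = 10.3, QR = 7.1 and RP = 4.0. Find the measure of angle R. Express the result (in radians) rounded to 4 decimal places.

∠R ≈ 2.3442 rad

By the law of cosines, cos R = (QR² + RP² − PQ²) / (2·QR·RP) ≈ -0.69859, so ∠R ≈ 2.3442 rad.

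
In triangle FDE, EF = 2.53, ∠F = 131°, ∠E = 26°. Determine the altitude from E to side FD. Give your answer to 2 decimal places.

The third angle is ∠D = 180° − ∠E − ∠F = 23.00°.
Law of sines: DE = EF·sin F/sin D ≈ 4.8868.
Law of sines: FD = EF·sin E/sin D ≈ 2.8385.
Area = ½·EF·DE·sin E ≈ 2.7099.
The altitude from E has length 2·area/FD ≈ 1.9094.

1.91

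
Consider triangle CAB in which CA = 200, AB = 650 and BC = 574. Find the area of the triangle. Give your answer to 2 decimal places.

Semiperimeter s = (650 + 574 + 200)/2 = 712.
Heron's formula: area = √(712·62·138·512) ≈ 55848.

55848.35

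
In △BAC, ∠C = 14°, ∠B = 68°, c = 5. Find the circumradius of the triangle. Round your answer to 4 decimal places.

10.3339

The third angle is ∠A = 180° − ∠C − ∠B = 98.00°.
Law of sines: b = c·sin B/sin C ≈ 19.163.
Law of sines: a = c·sin A/sin C ≈ 20.467.
Circumradius = c/(2 sin C) ≈ 10.334.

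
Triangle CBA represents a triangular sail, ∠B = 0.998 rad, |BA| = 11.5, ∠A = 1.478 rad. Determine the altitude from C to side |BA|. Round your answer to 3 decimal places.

h_C ≈ 15.583

The third angle is ∠C = π − ∠B − ∠A = 0.666 rad.
Law of sines: |AC| = |BA|·sin B/sin C ≈ 15.65.
Law of sines: |CB| = |BA|·sin A/sin C ≈ 18.543.
Area = ½·|BA|·|AC|·sin A ≈ 89.602.
The altitude from C has length 2·area/|BA| ≈ 15.583.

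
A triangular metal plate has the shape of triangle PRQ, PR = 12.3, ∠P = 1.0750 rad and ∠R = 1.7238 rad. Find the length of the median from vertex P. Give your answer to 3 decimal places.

The third angle is ∠Q = π − ∠P − ∠R = 0.3428 rad.
Law of sines: RQ = PR·sin P/sin Q ≈ 32.188.
Law of sines: QP = PR·sin R/sin Q ≈ 36.167.
Median from P: ½√(2·QP² + 2·PR² − RQ²) ≈ 21.694.

21.694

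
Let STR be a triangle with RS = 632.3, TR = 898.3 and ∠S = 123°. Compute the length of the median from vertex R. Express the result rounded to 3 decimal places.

Law of sines: sin T = RS·sin S/TR ≈ 0.59033.
Since TR ≥ RS, only the acute value applies: ∠T ≈ 36.18°.
Then ∠R = 180° − ∠S − ∠T ≈ 20.82°.
Law of sines gives ST = TR·sin R/sin S ≈ 380.7.
Median from R: ½√(2·TR² + 2·RS² − ST²) ≈ 753.09.

753.087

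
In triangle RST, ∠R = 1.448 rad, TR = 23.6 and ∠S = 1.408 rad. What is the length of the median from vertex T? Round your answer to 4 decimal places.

m_T ≈ 23.4272

The third angle is ∠T = π − ∠R − ∠S = 0.286 rad.
Law of sines: ST = TR·sin R/sin S ≈ 23.736.
Law of sines: RS = TR·sin T/sin S ≈ 6.7378.
Median from T: ½√(2·ST² + 2·TR² − RS²) ≈ 23.427.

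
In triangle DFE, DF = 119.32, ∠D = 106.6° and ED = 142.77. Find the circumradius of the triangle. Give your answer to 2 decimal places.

By the law of cosines, FE² = ED² + DF² − 2·ED·DF·cos D = 44354, so FE ≈ 210.6.
Area = ½·ED·DF·sin D ≈ 8162.7.
Circumradius = FE/(2 sin D) ≈ 109.88.

R ≈ 109.88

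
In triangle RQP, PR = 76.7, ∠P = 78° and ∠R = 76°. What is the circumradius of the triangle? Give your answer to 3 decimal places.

87.483

The third angle is ∠Q = 180° − ∠P − ∠R = 26.00°.
Law of sines: QP = PR·sin R/sin Q ≈ 169.77.
Law of sines: RQ = PR·sin P/sin Q ≈ 171.14.
Circumradius = PR/(2 sin Q) ≈ 87.483.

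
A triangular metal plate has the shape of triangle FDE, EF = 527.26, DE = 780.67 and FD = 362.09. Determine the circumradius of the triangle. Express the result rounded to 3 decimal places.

By the law of cosines, cos F = (EF² + FD² − DE²) / (2·EF·FD) ≈ -0.52466, so ∠F ≈ 121.65°.
Circumradius = DE/(2 sin F) ≈ 458.51.

R ≈ 458.512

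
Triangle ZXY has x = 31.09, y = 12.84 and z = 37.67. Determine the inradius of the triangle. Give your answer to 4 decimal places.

Semiperimeter s = (37.67 + 31.09 + 12.84)/2 = 40.8.
Heron's formula: area = √(40.8·3.13·9.71·27.96) ≈ 186.2.
Inradius = area/s = 186.2/40.8 ≈ 4.5637.

4.5637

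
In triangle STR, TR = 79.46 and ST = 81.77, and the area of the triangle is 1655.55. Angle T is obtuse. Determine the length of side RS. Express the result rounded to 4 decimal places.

155.5030

From area = ½·ST·TR·sin T, we get sin T = 2·area/(ST·TR) ≈ 0.50960.
Taking the obtuse solution, ∠T ≈ 149.36°.
Law of cosines then gives RS ≈ 155.5.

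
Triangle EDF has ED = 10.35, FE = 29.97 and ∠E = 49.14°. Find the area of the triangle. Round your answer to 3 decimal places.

Area = ½·FE·ED·sin E ≈ 117.3.

area ≈ 117.300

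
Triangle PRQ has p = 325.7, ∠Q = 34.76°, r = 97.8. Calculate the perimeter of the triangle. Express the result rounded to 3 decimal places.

perimeter ≈ 675.109

By the law of cosines, q² = p² + r² − 2·p·r·cos Q = 63307, so q ≈ 251.61.
Semiperimeter s = (325.7+97.8+251.61)/2 = 337.55.
Perimeter = 325.7 + 97.8 + 251.61 = 675.11.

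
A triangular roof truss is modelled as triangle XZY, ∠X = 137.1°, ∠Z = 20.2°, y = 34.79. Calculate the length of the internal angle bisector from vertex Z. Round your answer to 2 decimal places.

The third angle is ∠Y = 180° − ∠X − ∠Z = 22.70°.
Law of sines: x = y·sin X/sin Y ≈ 61.368.
Law of sines: z = y·sin Z/sin Y ≈ 31.129.
The bisector from Z has length 2·y·x·cos(∠Z/2)/(y+x) ≈ 43.718.

43.72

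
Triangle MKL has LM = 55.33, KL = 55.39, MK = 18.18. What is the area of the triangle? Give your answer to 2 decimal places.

area ≈ 496.39

Semiperimeter s = (55.39 + 55.33 + 18.18)/2 = 64.45.
Heron's formula: area = √(64.45·9.06·9.12·46.27) ≈ 496.39.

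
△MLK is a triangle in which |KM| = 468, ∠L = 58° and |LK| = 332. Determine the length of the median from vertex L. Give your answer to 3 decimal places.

Law of sines: sin M = |LK|·sin L/|KM| ≈ 0.60161.
Since |KM| ≥ |LK|, only the acute value applies: ∠M ≈ 36.99°.
Then ∠K = 180° − ∠L − ∠M ≈ 85.01°.
Law of sines gives |ML| = |KM|·sin K/sin L ≈ 549.77.
Median from L: ½√(2·|ML|² + 2·|LK|² − |KM|²) ≈ 389.2.

m_L ≈ 389.202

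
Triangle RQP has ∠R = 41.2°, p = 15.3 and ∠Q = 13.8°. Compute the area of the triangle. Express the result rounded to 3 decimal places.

area ≈ 22.450

The third angle is ∠P = 180° − ∠R − ∠Q = 125.00°.
Law of sines: r = p·sin R/sin P ≈ 12.303.
Law of sines: q = p·sin Q/sin P ≈ 4.4553.
Area = ½·p·r·sin Q ≈ 22.45.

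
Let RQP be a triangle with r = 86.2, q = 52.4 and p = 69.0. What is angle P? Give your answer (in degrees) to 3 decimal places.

∠P ≈ 53.170°

By the law of cosines, cos P = (r² + q² − p²) / (2·r·q) ≈ 0.59944, so ∠P ≈ 53.17°.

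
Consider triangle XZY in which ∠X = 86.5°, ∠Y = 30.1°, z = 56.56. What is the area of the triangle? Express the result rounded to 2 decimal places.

The third angle is ∠Z = 180° − ∠Y − ∠X = 63.40°.
Law of sines: x = z·sin X/sin Z ≈ 63.137.
Law of sines: y = z·sin Y/sin Z ≈ 31.723.
Area = ½·z·x·sin Y ≈ 895.46.

895.46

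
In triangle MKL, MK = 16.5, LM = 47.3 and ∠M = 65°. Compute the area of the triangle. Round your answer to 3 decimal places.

Area = ½·LM·MK·sin M ≈ 353.66.

area ≈ 353.664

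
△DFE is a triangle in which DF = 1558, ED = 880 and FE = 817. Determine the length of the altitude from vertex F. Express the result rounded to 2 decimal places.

Semiperimeter s = (817 + 880 + 1558)/2 = 1627.5.
Heron's formula: area = √(1627.5·810.5·747.5·69.5) ≈ 2.6178e+05.
The altitude from F has length 2·area/ED ≈ 594.95.

h_F ≈ 594.95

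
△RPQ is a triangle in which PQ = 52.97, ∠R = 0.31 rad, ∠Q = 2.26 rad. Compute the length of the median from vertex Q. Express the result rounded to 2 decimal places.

m_Q ≈ 36.40

The third angle is ∠P = π − ∠Q − ∠R = 0.572 rad.
Law of sines: QR = PQ·sin P/sin R ≈ 93.934.
Law of sines: RP = PQ·sin Q/sin R ≈ 134.01.
Median from Q: ½√(2·PQ² + 2·QR² − RP²) ≈ 36.404.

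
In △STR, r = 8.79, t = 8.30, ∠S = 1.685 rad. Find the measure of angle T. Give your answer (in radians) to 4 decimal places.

0.7027

By the law of cosines, s² = t² + r² − 2·t·r·cos S = 162.78, so s ≈ 12.759.
Law of cosines again: cos T = (r² + s² − t²)/(2·r·s) ≈ 0.76308, so ∠T ≈ 0.703 rad.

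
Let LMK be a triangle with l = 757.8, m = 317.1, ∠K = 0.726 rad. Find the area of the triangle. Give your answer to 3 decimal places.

Area = ½·l·m·sin K ≈ 79765.

79765.078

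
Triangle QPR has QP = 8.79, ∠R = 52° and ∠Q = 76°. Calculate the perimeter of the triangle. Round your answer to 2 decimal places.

The third angle is ∠P = 180° − ∠R − ∠Q = 52.00°.
Law of sines: PR = QP·sin Q/sin R ≈ 10.823.
Law of sines: RQ = QP·sin P/sin R ≈ 8.79.
Semiperimeter s = (10.823+8.79+8.79)/2 = 14.202.
Perimeter = 10.823 + 8.79 + 8.79 = 28.403.

28.40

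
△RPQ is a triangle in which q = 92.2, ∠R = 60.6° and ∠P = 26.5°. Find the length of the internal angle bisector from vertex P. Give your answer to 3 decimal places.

The third angle is ∠Q = 180° − ∠R − ∠P = 92.90°.
Law of sines: r = q·sin R/sin Q ≈ 80.429.
Law of sines: p = q·sin P/sin Q ≈ 41.192.
The bisector from P has length 2·q·r·cos(∠P/2)/(q+r) ≈ 83.626.

83.626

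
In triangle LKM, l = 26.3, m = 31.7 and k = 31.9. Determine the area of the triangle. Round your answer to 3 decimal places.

area ≈ 380.730

Semiperimeter s = (26.3 + 31.9 + 31.7)/2 = 44.95.
Heron's formula: area = √(44.95·18.65·13.05·13.25) ≈ 380.73.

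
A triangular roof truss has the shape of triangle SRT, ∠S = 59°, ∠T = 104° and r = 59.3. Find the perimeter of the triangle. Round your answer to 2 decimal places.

The third angle is ∠R = 180° − ∠T − ∠S = 17.00°.
Law of sines: s = r·sin S/sin R ≈ 173.85.
Law of sines: t = r·sin T/sin R ≈ 196.8.
Semiperimeter p = (173.85+59.3+196.8)/2 = 214.98.
Perimeter = 173.85 + 59.3 + 196.8 = 429.95.

perimeter ≈ 429.95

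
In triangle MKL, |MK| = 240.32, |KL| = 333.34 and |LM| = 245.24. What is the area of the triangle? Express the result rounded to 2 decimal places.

Semiperimeter s = (333.34 + 245.24 + 240.32)/2 = 409.45.
Heron's formula: area = √(409.45·76.11·164.21·169.13) ≈ 29419.

29419.24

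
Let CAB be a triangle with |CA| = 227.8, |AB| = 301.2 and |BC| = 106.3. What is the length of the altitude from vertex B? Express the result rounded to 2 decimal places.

Semiperimeter s = (301.2 + 106.3 + 227.8)/2 = 317.65.
Heron's formula: area = √(317.65·16.45·211.35·89.85) ≈ 9961.3.
The altitude from B has length 2·area/|CA| ≈ 87.457.

87.46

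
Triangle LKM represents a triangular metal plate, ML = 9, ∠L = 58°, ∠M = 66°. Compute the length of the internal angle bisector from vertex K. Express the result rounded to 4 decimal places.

8.4310

The third angle is ∠K = 180° − ∠M − ∠L = 56.00°.
Law of sines: KM = ML·sin L/sin K ≈ 9.2064.
Law of sines: LK = ML·sin M/sin K ≈ 9.9174.
The bisector from K has length 2·LK·KM·cos(∠K/2)/(LK+KM) ≈ 8.431.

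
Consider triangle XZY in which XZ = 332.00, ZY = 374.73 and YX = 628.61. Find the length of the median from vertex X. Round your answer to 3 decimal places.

466.456

Median from X: ½√(2·YX² + 2·XZ² − ZY²) ≈ 466.46.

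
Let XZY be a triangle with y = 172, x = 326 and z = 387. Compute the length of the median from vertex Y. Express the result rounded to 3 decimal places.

Median from Y: ½√(2·x² + 2·z² − y²) ≈ 347.31.

347.313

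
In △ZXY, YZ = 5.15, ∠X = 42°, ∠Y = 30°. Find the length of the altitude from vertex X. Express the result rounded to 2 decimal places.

3.66

The third angle is ∠Z = 180° − ∠X − ∠Y = 108.00°.
Law of sines: XY = YZ·sin Z/sin X ≈ 7.3199.
Law of sines: ZX = YZ·sin Y/sin X ≈ 3.8483.
Area = ½·YZ·XY·sin Y ≈ 9.4243.
The altitude from X has length 2·area/YZ ≈ 3.6599.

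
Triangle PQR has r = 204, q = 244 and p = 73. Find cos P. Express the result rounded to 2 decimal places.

0.96

By the law of cosines, cos P = (q² + r² − p²) / (2·q·r) ≈ 0.96254, so ∠P ≈ 15.73°.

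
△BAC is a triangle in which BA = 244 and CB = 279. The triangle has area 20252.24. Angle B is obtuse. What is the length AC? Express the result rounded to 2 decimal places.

496.80

From area = ½·CB·BA·sin B, we get sin B = 2·area/(CB·BA) ≈ 0.59499.
Taking the obtuse solution, ∠B ≈ 143.49°.
Law of cosines then gives AC ≈ 496.8.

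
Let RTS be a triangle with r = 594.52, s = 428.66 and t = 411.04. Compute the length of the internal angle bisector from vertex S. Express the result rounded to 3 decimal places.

t_S ≈ 447.173

By the law of cosines, cos S = (r² + t² − s²) / (2·r·t) ≈ 0.69292, so ∠S ≈ 46.14°.
The bisector from S has length 2·r·t·cos(∠S/2)/(r+t) ≈ 447.17.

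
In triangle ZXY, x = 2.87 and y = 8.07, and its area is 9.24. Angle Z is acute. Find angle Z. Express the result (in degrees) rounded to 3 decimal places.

From area = ½·x·y·sin Z, we get sin Z = 2·area/(x·y) ≈ 0.79790.
Taking the acute solution, ∠Z ≈ 52.93°.

∠Z ≈ 52.930°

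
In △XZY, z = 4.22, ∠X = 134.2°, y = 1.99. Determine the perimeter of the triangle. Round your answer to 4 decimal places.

11.9960

By the law of cosines, x² = z² + y² − 2·z·y·cos X = 33.478, so x ≈ 5.786.
Semiperimeter s = (5.786+4.22+1.99)/2 = 5.998.
Perimeter = 5.786 + 4.22 + 1.99 = 11.996.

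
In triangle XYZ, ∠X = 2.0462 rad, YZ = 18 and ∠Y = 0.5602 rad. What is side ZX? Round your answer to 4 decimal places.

The third angle is ∠Z = π − ∠X − ∠Y = 0.5352 rad.
Law of sines: ZX = YZ·sin Y/sin X ≈ 10.757.

10.7573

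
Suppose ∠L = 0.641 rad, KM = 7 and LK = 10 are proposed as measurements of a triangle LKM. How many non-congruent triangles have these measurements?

LK·sin L = 10·sin(0.641 rad) ≈ 5.98.
Since LK sin L < KM < LK (5.98 < 7 < 10), two triangles exist.

2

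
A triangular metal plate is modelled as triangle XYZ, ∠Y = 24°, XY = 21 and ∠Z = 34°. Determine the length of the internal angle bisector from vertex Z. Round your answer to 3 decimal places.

t_Z ≈ 19.745

The third angle is ∠X = 180° − ∠Y − ∠Z = 122.00°.
Law of sines: YZ = XY·sin X/sin Z ≈ 31.848.
Law of sines: ZX = XY·sin Y/sin Z ≈ 15.275.
The bisector from Z has length 2·YZ·ZX·cos(∠Z/2)/(YZ+ZX) ≈ 19.745.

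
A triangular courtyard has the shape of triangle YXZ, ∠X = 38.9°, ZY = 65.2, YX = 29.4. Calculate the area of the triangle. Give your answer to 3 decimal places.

area ≈ 788.442

Law of sines: sin Z = YX·sin X/ZY ≈ 0.28316.
Since ZY ≥ YX, only the acute value applies: ∠Z ≈ 16.45°.
Then ∠Y = 180° − ∠X − ∠Z ≈ 124.65°.
Law of sines gives XZ = ZY·sin Y/sin X ≈ 85.412.
Area = ½·ZY·YX·sin Y ≈ 788.44.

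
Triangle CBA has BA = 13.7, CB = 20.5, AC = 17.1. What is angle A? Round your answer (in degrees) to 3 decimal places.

By the law of cosines, cos A = (BA² + AC² − CB²) / (2·BA·AC) ≈ 0.12774, so ∠A ≈ 82.66°.

∠A ≈ 82.661°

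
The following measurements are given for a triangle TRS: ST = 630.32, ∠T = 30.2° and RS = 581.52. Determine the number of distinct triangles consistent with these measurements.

ST·sin T = 630.32·sin(30.2°) ≈ 317.1.
Since ST sin T < RS < ST (317.1 < 581.52 < 630.32), two triangles exist.

2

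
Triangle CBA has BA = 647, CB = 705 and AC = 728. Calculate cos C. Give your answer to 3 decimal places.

0.593

By the law of cosines, cos C = (AC² + CB² − BA²) / (2·AC·CB) ≈ 0.59271, so ∠C ≈ 53.65°.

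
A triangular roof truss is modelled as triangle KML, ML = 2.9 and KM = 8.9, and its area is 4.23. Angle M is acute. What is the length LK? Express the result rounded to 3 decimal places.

From area = ½·KM·ML·sin M, we get sin M = 2·area/(KM·ML) ≈ 0.32778.
Taking the acute solution, ∠M ≈ 19.13°.
Law of cosines then gives LK ≈ 6.2331.

6.233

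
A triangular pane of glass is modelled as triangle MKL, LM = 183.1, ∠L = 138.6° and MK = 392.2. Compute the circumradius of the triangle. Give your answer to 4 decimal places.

296.5318

Law of sines: sin K = LM·sin L/MK ≈ 0.30874.
Since MK ≥ LM, only the acute value applies: ∠K ≈ 17.98°.
Then ∠M = 180° − ∠L − ∠K ≈ 23.42°.
Law of sines gives KL = MK·sin M/sin L ≈ 235.69.
Circumradius = MK/(2 sin L) ≈ 296.53.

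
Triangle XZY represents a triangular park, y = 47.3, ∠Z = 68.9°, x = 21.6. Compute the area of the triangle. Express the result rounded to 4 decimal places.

Area = ½·y·x·sin Z ≈ 476.59.

476.5900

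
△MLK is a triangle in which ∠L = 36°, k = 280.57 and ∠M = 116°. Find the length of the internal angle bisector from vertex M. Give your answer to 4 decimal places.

t_M ≈ 165.3176

The third angle is ∠K = 180° − ∠M − ∠L = 28.00°.
Law of sines: m = k·sin M/sin K ≈ 537.15.
Law of sines: l = k·sin L/sin K ≈ 351.28.
The bisector from M has length 2·l·k·cos(∠M/2)/(l+k) ≈ 165.32.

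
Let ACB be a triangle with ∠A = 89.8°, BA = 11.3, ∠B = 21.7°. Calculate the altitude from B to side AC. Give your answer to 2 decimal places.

The third angle is ∠C = 180° − ∠B − ∠A = 68.50°.
Law of sines: CB = BA·sin A/sin C ≈ 12.145.
Law of sines: AC = BA·sin B/sin C ≈ 4.4906.
Area = ½·BA·CB·sin B ≈ 25.372.
The altitude from B has length 2·area/AC ≈ 11.3.

h_B ≈ 11.30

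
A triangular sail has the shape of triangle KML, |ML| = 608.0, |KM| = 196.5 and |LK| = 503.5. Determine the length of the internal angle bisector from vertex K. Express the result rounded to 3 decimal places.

t_K ≈ 155.877

By the law of cosines, cos K = (|LK|² + |KM|² − |ML|²) / (2·|LK|·|KM|) ≈ -0.39186, so ∠K ≈ 113.07°.
The bisector from K has length 2·|LK|·|KM|·cos(∠K/2)/(|LK|+|KM|) ≈ 155.88.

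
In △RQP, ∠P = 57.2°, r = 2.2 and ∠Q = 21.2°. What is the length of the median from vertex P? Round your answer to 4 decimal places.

1.3634

The third angle is ∠R = 180° − ∠Q − ∠P = 101.60°.
Law of sines: q = r·sin Q/sin R ≈ 0.81216.
Law of sines: p = r·sin P/sin R ≈ 1.8878.
Median from P: ½√(2·r² + 2·q² − p²) ≈ 1.3634.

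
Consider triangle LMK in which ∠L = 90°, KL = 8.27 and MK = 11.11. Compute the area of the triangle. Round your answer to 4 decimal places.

Law of sines: sin M = KL·sin L/MK ≈ 0.74437.
Since MK ≥ KL, only the acute value applies: ∠M ≈ 48.11°.
Then ∠K = 180° − ∠L − ∠M ≈ 41.89°.
Law of sines gives LM = MK·sin K/sin L ≈ 7.4188.
Area = ½·MK·KL·sin K ≈ 30.677.

30.6769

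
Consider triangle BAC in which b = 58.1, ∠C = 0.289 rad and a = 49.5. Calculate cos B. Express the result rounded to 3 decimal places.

By the law of cosines, c² = b² + a² − 2·b·a·cos C = 312.5, so c ≈ 17.678.
Law of cosines again: cos B = (a² + c² − b²)/(2·a·c) ≈ -0.35019, so ∠B ≈ 1.929 rad.

cos B ≈ -0.350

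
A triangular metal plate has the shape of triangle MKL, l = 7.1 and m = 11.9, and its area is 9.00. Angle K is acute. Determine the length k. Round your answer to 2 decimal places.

5.19

From area = ½·l·m·sin K, we get sin K = 2·area/(l·m) ≈ 0.21304.
Taking the acute solution, ∠K ≈ 12.30°.
Law of cosines then gives k ≈ 5.1884.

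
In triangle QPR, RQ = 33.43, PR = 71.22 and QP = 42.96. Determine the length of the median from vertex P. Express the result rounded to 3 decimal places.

56.387

Median from P: ½√(2·QP² + 2·PR² − RQ²) ≈ 56.387.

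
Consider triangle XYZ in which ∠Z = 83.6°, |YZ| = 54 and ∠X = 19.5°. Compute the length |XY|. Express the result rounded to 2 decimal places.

The third angle is ∠Y = 180° − ∠Z − ∠X = 76.90°.
Law of sines: |XY| = |YZ|·sin Z/sin X ≈ 160.76.

160.76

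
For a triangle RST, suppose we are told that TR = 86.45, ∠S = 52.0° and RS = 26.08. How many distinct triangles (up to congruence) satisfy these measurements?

1

RS·sin S = 26.08·sin(52.0°) ≈ 20.55.
Since TR ≥ RS, exactly one triangle exists.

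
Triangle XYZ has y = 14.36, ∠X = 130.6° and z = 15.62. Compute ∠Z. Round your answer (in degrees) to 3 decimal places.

By the law of cosines, x² = y² + z² − 2·y·z·cos X = 742.14, so x ≈ 27.242.
Law of cosines again: cos Z = (x² + y² − z²)/(2·x·y) ≈ 0.90026, so ∠Z ≈ 25.81°.

25.807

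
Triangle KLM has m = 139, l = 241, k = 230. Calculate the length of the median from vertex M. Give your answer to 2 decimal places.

Median from M: ½√(2·k² + 2·l² − m²) ≈ 225.08.

225.08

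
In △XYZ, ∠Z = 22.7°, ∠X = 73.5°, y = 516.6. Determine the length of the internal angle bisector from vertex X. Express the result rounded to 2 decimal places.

231.49

The third angle is ∠Y = 180° − ∠Z − ∠X = 83.80°.
Law of sines: x = y·sin X/sin Y ≈ 498.24.
Law of sines: z = y·sin Z/sin Y ≈ 200.53.
The bisector from X has length 2·y·z·cos(∠X/2)/(y+z) ≈ 231.49.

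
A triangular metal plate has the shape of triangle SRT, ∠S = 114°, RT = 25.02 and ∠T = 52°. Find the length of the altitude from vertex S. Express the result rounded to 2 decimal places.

h_S ≈ 5.22

The third angle is ∠R = 180° − ∠T − ∠S = 14.00°.
Law of sines: TS = RT·sin R/sin S ≈ 6.6257.
Law of sines: SR = RT·sin T/sin S ≈ 21.582.
Area = ½·RT·TS·sin T ≈ 65.316.
The altitude from S has length 2·area/RT ≈ 5.2211.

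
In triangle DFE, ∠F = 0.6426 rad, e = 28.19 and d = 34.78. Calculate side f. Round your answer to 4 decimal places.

By the law of cosines, f² = e² + d² − 2·e·d·cos F = 434.55, so f ≈ 20.846.

20.8458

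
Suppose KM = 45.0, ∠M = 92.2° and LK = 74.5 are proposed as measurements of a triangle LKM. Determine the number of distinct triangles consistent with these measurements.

KM·sin M = 45.0·sin(92.2°) ≈ 44.97.
Since ∠M is not acute, a triangle exists only if LK > KM; here LK > KM, so there is exactly one triangle.

1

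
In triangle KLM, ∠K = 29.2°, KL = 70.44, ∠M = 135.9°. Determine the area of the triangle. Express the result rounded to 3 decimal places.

The third angle is ∠L = 180° − ∠M − ∠K = 14.90°.
Law of sines: LM = KL·sin K/sin M ≈ 49.381.
Law of sines: MK = KL·sin L/sin M ≈ 26.027.
Area = ½·KL·LM·sin L ≈ 447.2.

447.205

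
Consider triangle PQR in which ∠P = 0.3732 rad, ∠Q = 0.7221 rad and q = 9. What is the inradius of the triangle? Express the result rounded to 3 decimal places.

1.524

The third angle is ∠R = π − ∠P − ∠Q = 2.0463 rad.
Law of sines: p = q·sin P/sin Q ≈ 4.9645.
Law of sines: r = q·sin R/sin Q ≈ 12.106.
Area = ½·q·p·sin R ≈ 19.862.
Semiperimeter s = (4.9645+9+12.106)/2 = 13.035.
Inradius = area/s = 19.862/13.035 ≈ 1.5237.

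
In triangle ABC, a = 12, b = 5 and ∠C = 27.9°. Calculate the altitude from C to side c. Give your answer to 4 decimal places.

By the law of cosines, c² = a² + b² − 2·a·b·cos C = 62.948, so c ≈ 7.934.
Area = ½·a·b·sin C ≈ 14.038.
The altitude from C has length 2·area/c ≈ 3.5387.

h_C ≈ 3.5387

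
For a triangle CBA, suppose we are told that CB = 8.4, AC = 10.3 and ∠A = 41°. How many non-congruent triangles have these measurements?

2

AC·sin A = 10.3·sin(41°) ≈ 6.757.
Since AC sin A < CB < AC (6.757 < 8.4 < 10.3), two triangles exist.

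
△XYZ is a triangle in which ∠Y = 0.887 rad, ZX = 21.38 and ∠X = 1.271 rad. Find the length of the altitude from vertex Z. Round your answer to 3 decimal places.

The third angle is ∠Z = π − ∠X − ∠Y = 0.984 rad.
Law of sines: YZ = ZX·sin X/sin Y ≈ 26.35.
Law of sines: XY = ZX·sin Z/sin Y ≈ 22.961.
Area = ½·ZX·YZ·sin Z ≈ 234.5.
The altitude from Z has length 2·area/XY ≈ 20.426.

20.426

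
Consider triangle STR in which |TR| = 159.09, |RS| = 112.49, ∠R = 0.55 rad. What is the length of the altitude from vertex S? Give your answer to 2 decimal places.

By the law of cosines, |ST|² = |TR|² + |RS|² − 2·|TR|·|RS|·cos R = 7450, so |ST| ≈ 86.313.
Area = ½·|TR|·|RS|·sin R ≈ 4677.
The altitude from S has length 2·area/|TR| ≈ 58.797.

58.80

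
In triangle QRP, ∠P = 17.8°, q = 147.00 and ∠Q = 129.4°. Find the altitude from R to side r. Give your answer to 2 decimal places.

The third angle is ∠R = 180° − ∠P − ∠Q = 32.80°.
Law of sines: r = q·sin R/sin Q ≈ 103.05.
Law of sines: p = q·sin P/sin Q ≈ 58.154.
Area = ½·q·r·sin P ≈ 2315.4.
The altitude from R has length 2·area/r ≈ 44.937.

44.94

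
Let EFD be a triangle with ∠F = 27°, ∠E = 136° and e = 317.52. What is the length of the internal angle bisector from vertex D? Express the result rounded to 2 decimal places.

248.24

The third angle is ∠D = 180° − ∠E − ∠F = 17.00°.
Law of sines: f = e·sin F/sin E ≈ 207.51.
Law of sines: d = e·sin D/sin E ≈ 133.64.
The bisector from D has length 2·e·f·cos(∠D/2)/(e+f) ≈ 248.24.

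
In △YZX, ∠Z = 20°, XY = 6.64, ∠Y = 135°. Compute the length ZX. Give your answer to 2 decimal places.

13.73

The third angle is ∠X = 180° − ∠Y − ∠Z = 25.00°.
Law of sines: ZX = XY·sin Y/sin Z ≈ 13.728.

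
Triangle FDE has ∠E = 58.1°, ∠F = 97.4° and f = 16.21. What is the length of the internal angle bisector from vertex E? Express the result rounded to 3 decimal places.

The third angle is ∠D = 180° − ∠E − ∠F = 24.50°.
Law of sines: d = f·sin D/sin F ≈ 6.7786.
Law of sines: e = f·sin E/sin F ≈ 13.877.
The bisector from E has length 2·f·d·cos(∠E/2)/(f+d) ≈ 8.357.

t_E ≈ 8.357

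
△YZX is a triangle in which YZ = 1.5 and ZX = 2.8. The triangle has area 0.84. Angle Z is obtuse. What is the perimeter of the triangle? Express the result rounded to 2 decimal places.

perimeter ≈ 8.52

From area = ½·YZ·ZX·sin Z, we get sin Z = 2·area/(YZ·ZX) ≈ 0.40000.
Taking the obtuse solution, ∠Z ≈ 156.42°.
Law of cosines then gives XY ≈ 4.2177.
Perimeter = 2.8 + 4.2177 + 1.5 = 8.5177.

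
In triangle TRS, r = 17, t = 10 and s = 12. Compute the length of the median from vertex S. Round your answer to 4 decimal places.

m_S ≈ 12.5897

Median from S: ½√(2·t² + 2·r² − s²) ≈ 12.59.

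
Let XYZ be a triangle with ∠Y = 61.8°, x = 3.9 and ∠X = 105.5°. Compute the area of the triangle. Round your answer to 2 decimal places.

1.53

The third angle is ∠Z = 180° − ∠X − ∠Y = 12.70°.
Law of sines: y = x·sin Y/sin X ≈ 3.5668.
Law of sines: z = x·sin Z/sin X ≈ 0.88976.
Area = ½·x·y·sin Z ≈ 1.5291.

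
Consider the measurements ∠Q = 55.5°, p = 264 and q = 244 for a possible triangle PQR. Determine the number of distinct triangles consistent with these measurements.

2

p·sin Q = 264·sin(55.5°) ≈ 217.6.
Since p sin Q < q < p (217.6 < 244 < 264), two triangles exist.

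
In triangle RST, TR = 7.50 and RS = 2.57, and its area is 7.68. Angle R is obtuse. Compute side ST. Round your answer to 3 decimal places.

9.281

From area = ½·TR·RS·sin R, we get sin R = 2·area/(TR·RS) ≈ 0.79689.
Taking the obtuse solution, ∠R ≈ 127.17°.
Law of cosines then gives ST ≈ 9.2814.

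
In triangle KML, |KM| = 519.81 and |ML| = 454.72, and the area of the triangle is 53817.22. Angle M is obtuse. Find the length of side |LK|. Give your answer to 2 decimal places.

947.55

From area = ½·|KM|·|ML|·sin M, we get sin M = 2·area/(|KM|·|ML|) ≈ 0.45537.
Taking the obtuse solution, ∠M ≈ 152.91°.
Law of cosines then gives |LK| ≈ 947.55.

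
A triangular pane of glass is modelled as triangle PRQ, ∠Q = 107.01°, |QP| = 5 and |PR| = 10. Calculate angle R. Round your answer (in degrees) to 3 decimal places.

Law of sines: sin R = |QP|·sin Q/|PR| ≈ 0.47813.
Since |PR| ≥ |QP|, only the acute value applies: ∠R ≈ 28.56°.
Then ∠P = 180° − ∠Q − ∠R ≈ 44.43°.

28.563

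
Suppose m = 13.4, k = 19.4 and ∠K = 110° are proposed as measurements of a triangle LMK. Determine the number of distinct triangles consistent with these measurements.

1

m·sin K = 13.4·sin(110°) ≈ 12.59.
Since ∠K is not acute, a triangle exists only if k > m; here k > m, so there is exactly one triangle.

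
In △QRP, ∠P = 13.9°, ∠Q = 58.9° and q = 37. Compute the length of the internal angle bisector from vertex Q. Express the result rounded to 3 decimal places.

14.446

The third angle is ∠R = 180° − ∠P − ∠Q = 107.20°.
Law of sines: r = q·sin R/sin Q ≈ 41.278.
Law of sines: p = q·sin P/sin Q ≈ 10.38.
The bisector from Q has length 2·r·p·cos(∠Q/2)/(r+p) ≈ 14.446.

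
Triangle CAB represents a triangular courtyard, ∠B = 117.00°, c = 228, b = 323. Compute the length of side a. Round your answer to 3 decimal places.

147.606

Law of sines: sin C = c·sin B/b ≈ 0.62895.
Since b ≥ c, only the acute value applies: ∠C ≈ 38.97°.
Then ∠A = 180° − ∠B − ∠C ≈ 24.03°.
Law of sines gives a = b·sin A/sin B ≈ 147.61.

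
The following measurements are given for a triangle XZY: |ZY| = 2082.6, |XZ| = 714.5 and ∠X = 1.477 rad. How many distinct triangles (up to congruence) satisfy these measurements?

|XZ|·sin X = 714.5·sin(1.477 rad) ≈ 711.4.
Since |ZY| ≥ |XZ|, exactly one triangle exists.

1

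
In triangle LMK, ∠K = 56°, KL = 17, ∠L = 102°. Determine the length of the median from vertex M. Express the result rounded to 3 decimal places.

40.258

The third angle is ∠M = 180° − ∠K − ∠L = 22.00°.
Law of sines: MK = KL·sin L/sin M ≈ 44.389.
Law of sines: LM = KL·sin K/sin M ≈ 37.623.
Median from M: ½√(2·LM² + 2·MK² − KL²) ≈ 40.258.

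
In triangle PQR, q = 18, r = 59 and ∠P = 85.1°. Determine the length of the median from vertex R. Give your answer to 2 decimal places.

By the law of cosines, p² = q² + r² − 2·q·r·cos P = 3623.6, so p ≈ 60.196.
Median from R: ½√(2·p² + 2·q² − r²) ≈ 33.22.

33.22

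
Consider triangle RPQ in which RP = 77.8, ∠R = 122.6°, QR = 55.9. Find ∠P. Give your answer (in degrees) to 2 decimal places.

23.58

By the law of cosines, PQ² = QR² + RP² − 2·QR·RP·cos R = 13864, so PQ ≈ 117.75.
Law of cosines again: cos P = (RP² + PQ² − QR²)/(2·RP·PQ) ≈ 0.91653, so ∠P ≈ 23.58°.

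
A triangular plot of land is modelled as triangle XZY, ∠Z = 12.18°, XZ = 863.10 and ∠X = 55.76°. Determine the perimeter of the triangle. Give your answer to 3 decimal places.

1829.461

The third angle is ∠Y = 180° − ∠X − ∠Z = 112.06°.
Law of sines: ZY = XZ·sin X/sin Y ≈ 769.88.
Law of sines: YX = XZ·sin Z/sin Y ≈ 196.48.
Semiperimeter s = (769.88+196.48+863.1)/2 = 914.73.
Perimeter = 769.88 + 196.48 + 863.1 = 1829.5.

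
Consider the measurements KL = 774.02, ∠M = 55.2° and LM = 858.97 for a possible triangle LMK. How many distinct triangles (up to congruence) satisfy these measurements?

LM·sin M = 858.97·sin(55.2°) ≈ 705.3.
Since LM sin M < KL < LM (705.3 < 774.02 < 858.97), two triangles exist.

2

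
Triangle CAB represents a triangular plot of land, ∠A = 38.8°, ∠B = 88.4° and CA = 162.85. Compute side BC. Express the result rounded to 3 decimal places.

102.082

The third angle is ∠C = 180° − ∠A − ∠B = 52.80°.
Law of sines: BC = CA·sin A/sin B ≈ 102.08.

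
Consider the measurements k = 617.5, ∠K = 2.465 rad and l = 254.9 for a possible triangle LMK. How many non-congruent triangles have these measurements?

1

l·sin K = 254.9·sin(2.465 rad) ≈ 159.6.
Since ∠K is not acute, a triangle exists only if k > l; here k > l, so there is exactly one triangle.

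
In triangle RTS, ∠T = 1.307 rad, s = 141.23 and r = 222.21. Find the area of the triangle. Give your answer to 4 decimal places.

15148.5488

Area = ½·s·r·sin T ≈ 15149.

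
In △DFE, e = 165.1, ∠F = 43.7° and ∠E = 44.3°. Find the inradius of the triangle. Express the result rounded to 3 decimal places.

The third angle is ∠D = 180° − ∠F − ∠E = 92.00°.
Law of sines: d = e·sin D/sin E ≈ 236.25.
Law of sines: f = e·sin F/sin E ≈ 163.32.
Area = ½·e·d·sin F ≈ 13474.
Semiperimeter s = (236.25+163.32+165.1)/2 = 282.33.
Inradius = area/s = 13474/282.33 ≈ 47.723.

47.723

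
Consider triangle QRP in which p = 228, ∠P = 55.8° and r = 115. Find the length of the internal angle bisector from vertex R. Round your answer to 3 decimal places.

Law of sines: sin R = r·sin P/p ≈ 0.41717.
Since p ≥ r, only the acute value applies: ∠R ≈ 24.66°.
Then ∠Q = 180° − ∠P − ∠R ≈ 99.54°.
Law of sines gives q = p·sin Q/sin P ≈ 271.85.
The bisector from R has length 2·p·q·cos(∠R/2)/(p+q) ≈ 242.28.

t_R ≈ 242.284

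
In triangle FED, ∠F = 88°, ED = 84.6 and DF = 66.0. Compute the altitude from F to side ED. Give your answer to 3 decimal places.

h_F ≈ 43.100

Law of sines: sin E = DF·sin F/ED ≈ 0.77967.
Since ED ≥ DF, only the acute value applies: ∠E ≈ 51.23°.
Then ∠D = 180° − ∠F − ∠E ≈ 40.77°.
Law of sines gives FE = ED·sin D/sin F ≈ 55.279.
Area = ½·ED·DF·sin D ≈ 1823.1.
The altitude from F has length 2·area/ED ≈ 43.1.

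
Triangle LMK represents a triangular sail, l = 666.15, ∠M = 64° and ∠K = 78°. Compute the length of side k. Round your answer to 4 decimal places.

The third angle is ∠L = 180° − ∠M − ∠K = 38.00°.
Law of sines: k = l·sin K/sin L ≈ 1058.4.

1058.3625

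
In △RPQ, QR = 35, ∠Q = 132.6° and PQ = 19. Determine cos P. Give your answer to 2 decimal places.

0.86

By the law of cosines, RP² = PQ² + QR² − 2·PQ·QR·cos Q = 2486.2, so RP ≈ 49.862.
Law of cosines again: cos P = (RP² + PQ² − QR²)/(2·RP·PQ) ≈ 0.85617, so ∠P ≈ 31.11°.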